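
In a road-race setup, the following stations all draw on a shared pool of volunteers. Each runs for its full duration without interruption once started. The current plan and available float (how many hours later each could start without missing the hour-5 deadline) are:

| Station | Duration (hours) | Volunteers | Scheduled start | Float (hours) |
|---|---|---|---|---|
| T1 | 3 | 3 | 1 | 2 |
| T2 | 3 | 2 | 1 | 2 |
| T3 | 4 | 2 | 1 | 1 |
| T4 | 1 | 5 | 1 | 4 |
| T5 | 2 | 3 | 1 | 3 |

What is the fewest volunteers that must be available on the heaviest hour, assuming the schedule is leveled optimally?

Early-start (T1@1, T2@1, T3@1, T4@1, T5@1) gives peak 15: h1:15  h2:10  h3:7  h4:2  h5:0.
Shift T4→5, T5→4.
Schedule T1@1, T2@1, T3@1, T4@5, T5@4: h1:7  h2:7  h3:7  h4:5  h5:8 — peak 8.

8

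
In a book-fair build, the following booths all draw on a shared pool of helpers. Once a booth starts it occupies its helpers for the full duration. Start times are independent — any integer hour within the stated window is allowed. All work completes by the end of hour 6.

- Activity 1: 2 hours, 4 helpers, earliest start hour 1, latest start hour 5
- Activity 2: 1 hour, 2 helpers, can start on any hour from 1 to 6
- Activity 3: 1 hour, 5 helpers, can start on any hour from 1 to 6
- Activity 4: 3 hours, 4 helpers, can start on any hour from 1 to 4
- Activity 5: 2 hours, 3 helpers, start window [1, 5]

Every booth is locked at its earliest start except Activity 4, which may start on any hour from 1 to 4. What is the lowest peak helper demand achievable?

Activity 4@1: h1:18  h2:11  h3:4  h4:0  h5:0  h6:0 → peak 18
Activity 4@2: h1:14  h2:11  h3:4  h4:4  h5:0  h6:0 → peak 14
Activity 4@3: h1:14  h2:7  h3:4  h4:4  h5:4  h6:0 → peak 14
Activity 4@4: h1:14  h2:7  h3:0  h4:4  h5:4  h6:4 → peak 14
Best is Activity 4@2, peak 14.

14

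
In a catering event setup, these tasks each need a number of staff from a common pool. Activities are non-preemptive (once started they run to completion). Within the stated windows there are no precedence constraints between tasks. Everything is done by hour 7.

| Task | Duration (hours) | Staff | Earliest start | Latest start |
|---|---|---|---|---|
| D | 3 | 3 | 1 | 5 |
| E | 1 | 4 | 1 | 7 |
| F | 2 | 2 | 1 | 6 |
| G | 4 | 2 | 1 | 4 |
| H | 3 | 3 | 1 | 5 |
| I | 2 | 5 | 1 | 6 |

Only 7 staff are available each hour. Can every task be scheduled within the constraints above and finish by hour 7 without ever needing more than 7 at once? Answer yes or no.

yes

Schedule D@1, E@1, F@4, G@4, H@2, I@6: h1:7  h2:6  h3:6  h4:7  h5:4  h6:7  h7:7 — peak 7 ≤ 7.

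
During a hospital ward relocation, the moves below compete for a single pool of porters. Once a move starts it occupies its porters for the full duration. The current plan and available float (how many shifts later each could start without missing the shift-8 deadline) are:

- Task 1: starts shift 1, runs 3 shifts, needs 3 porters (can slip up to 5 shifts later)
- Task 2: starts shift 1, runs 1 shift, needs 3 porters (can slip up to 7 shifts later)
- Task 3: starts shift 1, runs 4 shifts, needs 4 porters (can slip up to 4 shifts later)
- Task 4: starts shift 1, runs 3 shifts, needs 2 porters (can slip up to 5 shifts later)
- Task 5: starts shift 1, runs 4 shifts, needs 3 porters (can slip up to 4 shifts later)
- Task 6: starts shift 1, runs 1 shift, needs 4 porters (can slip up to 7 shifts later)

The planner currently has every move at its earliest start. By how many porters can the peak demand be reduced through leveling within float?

12

Early-start peak: s1:19  s2:12  s3:12  s4:7  s5:0  s6:0  s7:0  s8:0 ⇒ 19.
Leveled (Task 1@1, Task 2@1, Task 3@2, Task 4@6, Task 5@4, Task 6@8): s1:6  s2:7  s3:7  s4:7  s5:7  s6:5  s7:5  s8:6 ⇒ 7.
Reduction 19 − 7 = 12.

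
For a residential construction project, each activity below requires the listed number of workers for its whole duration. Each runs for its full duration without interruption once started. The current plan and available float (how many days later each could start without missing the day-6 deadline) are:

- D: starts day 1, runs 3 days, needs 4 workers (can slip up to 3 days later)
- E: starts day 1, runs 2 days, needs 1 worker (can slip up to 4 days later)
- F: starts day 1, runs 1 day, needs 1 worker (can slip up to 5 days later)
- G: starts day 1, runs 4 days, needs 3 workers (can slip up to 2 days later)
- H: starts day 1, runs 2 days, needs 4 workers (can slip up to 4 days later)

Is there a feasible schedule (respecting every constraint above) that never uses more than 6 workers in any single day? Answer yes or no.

no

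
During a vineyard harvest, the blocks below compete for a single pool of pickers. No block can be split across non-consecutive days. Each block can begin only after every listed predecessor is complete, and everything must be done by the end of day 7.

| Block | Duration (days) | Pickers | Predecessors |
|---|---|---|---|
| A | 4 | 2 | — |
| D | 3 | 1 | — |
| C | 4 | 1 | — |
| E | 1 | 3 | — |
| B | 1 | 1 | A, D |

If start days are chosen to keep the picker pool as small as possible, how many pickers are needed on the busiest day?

4

Early-start (A@1, D@1, C@1, E@1, B@5) gives peak 7: d1:7  d2:4  d3:4  d4:3  d5:1  d6:0  d7:0.
Shift E→5.
Schedule A@1, D@1, C@1, E@5, B@5: d1:4  d2:4  d3:4  d4:3  d5:4  d6:0  d7:0 — peak 4.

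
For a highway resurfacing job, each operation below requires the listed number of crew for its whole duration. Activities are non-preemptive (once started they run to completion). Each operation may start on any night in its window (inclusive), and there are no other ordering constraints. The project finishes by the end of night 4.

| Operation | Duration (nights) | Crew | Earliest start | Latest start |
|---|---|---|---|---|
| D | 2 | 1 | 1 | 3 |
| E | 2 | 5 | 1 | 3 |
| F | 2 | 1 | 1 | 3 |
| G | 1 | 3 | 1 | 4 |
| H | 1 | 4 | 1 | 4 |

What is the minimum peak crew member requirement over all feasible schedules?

6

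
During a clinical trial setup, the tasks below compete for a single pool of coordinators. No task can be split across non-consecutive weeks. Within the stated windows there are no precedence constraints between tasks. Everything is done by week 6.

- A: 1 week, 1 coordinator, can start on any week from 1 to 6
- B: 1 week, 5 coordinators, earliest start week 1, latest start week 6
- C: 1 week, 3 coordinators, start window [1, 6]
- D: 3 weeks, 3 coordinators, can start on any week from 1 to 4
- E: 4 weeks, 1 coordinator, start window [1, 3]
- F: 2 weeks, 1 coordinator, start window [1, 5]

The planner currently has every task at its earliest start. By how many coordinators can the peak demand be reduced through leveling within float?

9

Early-start peak: w1:14  w2:5  w3:4  w4:1  w5:0  w6:0 ⇒ 14.
Leveled (A@1, B@2, C@1, D@3, E@3, F@3): w1:4  w2:5  w3:5  w4:5  w5:4  w6:1 ⇒ 5.
Reduction 14 − 5 = 9.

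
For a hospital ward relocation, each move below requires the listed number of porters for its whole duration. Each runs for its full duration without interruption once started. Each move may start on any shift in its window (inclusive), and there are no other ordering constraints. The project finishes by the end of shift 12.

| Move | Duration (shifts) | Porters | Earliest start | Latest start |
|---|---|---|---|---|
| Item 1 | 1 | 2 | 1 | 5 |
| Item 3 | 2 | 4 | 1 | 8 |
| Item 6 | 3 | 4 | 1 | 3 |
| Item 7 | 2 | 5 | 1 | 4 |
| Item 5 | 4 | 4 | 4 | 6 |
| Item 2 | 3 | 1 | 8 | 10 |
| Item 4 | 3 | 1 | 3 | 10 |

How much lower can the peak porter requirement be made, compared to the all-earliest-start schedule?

7

Early-start peak: s1:15  s2:13  s3:5  s4:5  s5:5  s6:4  s7:4  s8:1  s9:1  s10:1  s11:0  s12:0 ⇒ 15.
Leveled (Item 1@1, Item 3@2, Item 6@1, Item 7@4, Item 5@6, Item 2@8, Item 4@4): s1:6  s2:8  s3:8  s4:6  s5:6  s6:5  s7:4  s8:5  s9:5  s10:1  s11:0  s12:0 ⇒ 8.
Reduction 15 − 8 = 7.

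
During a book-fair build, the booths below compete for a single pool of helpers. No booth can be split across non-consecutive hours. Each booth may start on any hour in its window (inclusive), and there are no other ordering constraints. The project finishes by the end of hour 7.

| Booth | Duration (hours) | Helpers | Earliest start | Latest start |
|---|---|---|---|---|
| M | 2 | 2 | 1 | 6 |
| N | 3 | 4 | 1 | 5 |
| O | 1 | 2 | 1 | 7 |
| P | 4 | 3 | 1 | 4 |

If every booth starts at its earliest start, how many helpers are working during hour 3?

7

At early start, hour 3 has: N, P.
Demand: 4 + 3 = 7.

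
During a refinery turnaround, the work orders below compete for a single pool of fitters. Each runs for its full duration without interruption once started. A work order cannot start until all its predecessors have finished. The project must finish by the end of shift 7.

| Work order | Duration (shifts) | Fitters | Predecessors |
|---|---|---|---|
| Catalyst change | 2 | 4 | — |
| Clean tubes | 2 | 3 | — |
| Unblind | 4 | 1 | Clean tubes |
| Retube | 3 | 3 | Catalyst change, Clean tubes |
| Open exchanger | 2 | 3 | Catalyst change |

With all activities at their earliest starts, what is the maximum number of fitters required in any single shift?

Early-start schedule: Catalyst change@1, Clean tubes@1, Unblind@3, Retube@3, Open exchanger@3.
Load per shift: shift 1: 7, shift 2: 7, shift 3: 7, shift 4: 7, shift 5: 4, shift 6: 1, shift 7: 0.
Peak is 7.

7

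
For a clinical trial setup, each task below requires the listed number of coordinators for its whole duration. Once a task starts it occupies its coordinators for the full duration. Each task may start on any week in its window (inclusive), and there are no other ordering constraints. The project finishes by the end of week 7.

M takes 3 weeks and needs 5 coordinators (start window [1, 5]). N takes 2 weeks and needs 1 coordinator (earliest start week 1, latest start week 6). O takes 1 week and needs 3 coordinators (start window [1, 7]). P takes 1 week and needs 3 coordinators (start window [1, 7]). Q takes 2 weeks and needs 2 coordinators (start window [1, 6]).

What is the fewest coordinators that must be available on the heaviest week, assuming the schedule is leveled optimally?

5

Early-start (M@1, N@1, O@1, P@1, Q@1) gives peak 14: w1:14  w2:8  w3:5  w4:0  w5:0  w6:0  w7:0.
Shift N→4, O→4, P→5, Q→6.
Schedule M@1, N@4, O@4, P@5, Q@6: w1:5  w2:5  w3:5  w4:4  w5:4  w6:2  w7:2 — peak 5.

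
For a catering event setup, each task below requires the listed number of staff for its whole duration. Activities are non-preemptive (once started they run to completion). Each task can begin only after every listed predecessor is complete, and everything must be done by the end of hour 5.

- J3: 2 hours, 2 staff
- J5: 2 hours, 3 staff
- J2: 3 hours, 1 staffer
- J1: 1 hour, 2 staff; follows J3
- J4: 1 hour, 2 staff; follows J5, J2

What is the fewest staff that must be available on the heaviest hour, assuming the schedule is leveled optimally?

Early-start (J3@1, J5@1, J2@1, J1@3, J4@4) gives peak 6: h1:6  h2:6  h3:3  h4:2  h5:0.
Shift J5→3, J1→5, J4→5.
Schedule J3@1, J5@3, J2@1, J1@5, J4@5: h1:3  h2:3  h3:4  h4:3  h5:4 — peak 4.
Total staffer-hours = 17 over 5 hours ⇒ peak ≥ ⌈17/5⌉ = 4, so 4 is optimal.

4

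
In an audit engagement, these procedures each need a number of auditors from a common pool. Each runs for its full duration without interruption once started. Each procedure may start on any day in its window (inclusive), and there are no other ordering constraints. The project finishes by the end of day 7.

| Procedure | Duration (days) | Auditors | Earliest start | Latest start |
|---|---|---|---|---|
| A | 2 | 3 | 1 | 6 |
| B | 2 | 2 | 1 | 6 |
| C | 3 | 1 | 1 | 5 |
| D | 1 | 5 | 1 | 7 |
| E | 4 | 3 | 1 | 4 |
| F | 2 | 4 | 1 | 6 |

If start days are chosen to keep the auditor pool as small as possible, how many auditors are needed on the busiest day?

6

Early-start (A@1, B@1, C@1, D@1, E@1, F@1) gives peak 18: d1:18  d2:13  d3:4  d4:3  d5:0  d6:0  d7:0.
Shift B→3, C→3, D→5, F→6.
Schedule A@1, B@3, C@3, D@5, E@1, F@6: d1:6  d2:6  d3:6  d4:6  d5:6  d6:4  d7:4 — peak 6.
Total auditor-days = 38 over 7 days ⇒ peak ≥ ⌈38/7⌉ = 6, so 6 is optimal.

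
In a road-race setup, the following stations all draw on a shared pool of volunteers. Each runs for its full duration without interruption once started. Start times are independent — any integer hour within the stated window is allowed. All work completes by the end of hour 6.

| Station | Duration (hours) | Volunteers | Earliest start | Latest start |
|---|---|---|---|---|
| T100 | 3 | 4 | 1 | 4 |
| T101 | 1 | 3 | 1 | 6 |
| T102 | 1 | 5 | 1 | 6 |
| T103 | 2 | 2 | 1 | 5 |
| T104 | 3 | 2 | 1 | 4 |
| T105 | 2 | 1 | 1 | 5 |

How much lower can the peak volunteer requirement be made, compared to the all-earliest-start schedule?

11

Early-start peak: h1:17  h2:9  h3:6  h4:0  h5:0  h6:0 ⇒ 17.
Leveled (T100@1, T101@4, T102@6, T103@1, T104@3, T105@4): h1:6  h2:6  h3:6  h4:6  h5:3  h6:5 ⇒ 6.
Reduction 17 − 6 = 11.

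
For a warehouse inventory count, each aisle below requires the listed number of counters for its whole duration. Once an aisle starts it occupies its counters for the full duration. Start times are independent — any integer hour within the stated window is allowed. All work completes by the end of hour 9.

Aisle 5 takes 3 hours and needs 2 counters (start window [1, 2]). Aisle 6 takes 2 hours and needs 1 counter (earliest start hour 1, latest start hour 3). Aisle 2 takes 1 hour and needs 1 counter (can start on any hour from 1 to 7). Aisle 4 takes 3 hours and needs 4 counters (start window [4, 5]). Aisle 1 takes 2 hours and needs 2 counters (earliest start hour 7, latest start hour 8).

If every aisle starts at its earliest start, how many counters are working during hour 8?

2

At early start, hour 8 has: Aisle 1.
Demand: 2 = 2.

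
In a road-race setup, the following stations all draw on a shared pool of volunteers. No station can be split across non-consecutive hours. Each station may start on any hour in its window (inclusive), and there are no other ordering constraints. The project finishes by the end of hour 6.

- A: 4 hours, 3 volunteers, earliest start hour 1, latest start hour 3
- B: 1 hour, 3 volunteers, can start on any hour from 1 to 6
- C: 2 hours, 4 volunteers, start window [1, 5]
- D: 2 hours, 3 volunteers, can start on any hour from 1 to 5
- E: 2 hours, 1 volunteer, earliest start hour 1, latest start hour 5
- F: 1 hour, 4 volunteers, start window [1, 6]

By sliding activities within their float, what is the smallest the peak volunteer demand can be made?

Early-start (A@1, B@1, C@1, D@1, E@1, F@1) gives peak 18: h1:18  h2:11  h3:3  h4:3  h5:0  h6:0.
Shift C→2, D→4, E→4, F→6.
Schedule A@1, B@1, C@2, D@4, E@4, F@6: h1:6  h2:7  h3:7  h4:7  h5:4  h6:4 — peak 7.

7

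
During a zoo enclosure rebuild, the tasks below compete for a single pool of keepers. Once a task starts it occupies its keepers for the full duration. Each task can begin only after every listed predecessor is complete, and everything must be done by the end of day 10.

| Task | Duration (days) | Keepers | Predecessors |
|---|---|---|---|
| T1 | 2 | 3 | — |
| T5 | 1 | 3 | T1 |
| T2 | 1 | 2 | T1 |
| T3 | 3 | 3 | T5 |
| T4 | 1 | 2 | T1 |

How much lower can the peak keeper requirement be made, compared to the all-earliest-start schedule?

Early-start peak: d1:3  d2:3  d3:7  d4:3  d5:3  d6:3  d7:0  d8:0  d9:0  d10:0 ⇒ 7.
Leveled (T1@1, T5@3, T2@4, T3@5, T4@8): d1:3  d2:3  d3:3  d4:2  d5:3  d6:3  d7:3  d8:2  d9:0  d10:0 ⇒ 3.
Reduction 7 − 3 = 4.

4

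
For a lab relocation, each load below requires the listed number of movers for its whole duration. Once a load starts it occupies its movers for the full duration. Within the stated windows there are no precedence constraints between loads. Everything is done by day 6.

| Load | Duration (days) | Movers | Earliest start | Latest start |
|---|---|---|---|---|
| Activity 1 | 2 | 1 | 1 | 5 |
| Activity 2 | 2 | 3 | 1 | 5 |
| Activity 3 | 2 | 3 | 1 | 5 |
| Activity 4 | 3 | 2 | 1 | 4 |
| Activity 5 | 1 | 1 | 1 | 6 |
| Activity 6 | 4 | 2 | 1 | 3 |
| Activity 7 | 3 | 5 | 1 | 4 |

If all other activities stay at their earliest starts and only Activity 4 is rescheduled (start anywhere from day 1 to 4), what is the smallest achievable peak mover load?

15

Activity 4@1: d1:17  d2:16  d3:9  d4:2  d5:0  d6:0 → peak 17
Activity 4@2: d1:15  d2:16  d3:9  d4:4  d5:0  d6:0 → peak 16
Activity 4@3: d1:15  d2:14  d3:9  d4:4  d5:2  d6:0 → peak 15
Activity 4@4: d1:15  d2:14  d3:7  d4:4  d5:2  d6:2 → peak 15
Best is Activity 4@3, peak 15.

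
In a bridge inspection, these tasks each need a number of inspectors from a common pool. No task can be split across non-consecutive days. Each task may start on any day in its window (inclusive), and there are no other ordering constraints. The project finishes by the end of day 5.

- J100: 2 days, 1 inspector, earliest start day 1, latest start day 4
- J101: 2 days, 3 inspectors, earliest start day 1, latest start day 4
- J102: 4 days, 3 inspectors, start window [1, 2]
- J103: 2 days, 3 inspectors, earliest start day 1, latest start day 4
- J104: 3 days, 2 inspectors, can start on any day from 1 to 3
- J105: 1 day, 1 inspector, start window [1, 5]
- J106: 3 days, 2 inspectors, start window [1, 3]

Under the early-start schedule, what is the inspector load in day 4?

3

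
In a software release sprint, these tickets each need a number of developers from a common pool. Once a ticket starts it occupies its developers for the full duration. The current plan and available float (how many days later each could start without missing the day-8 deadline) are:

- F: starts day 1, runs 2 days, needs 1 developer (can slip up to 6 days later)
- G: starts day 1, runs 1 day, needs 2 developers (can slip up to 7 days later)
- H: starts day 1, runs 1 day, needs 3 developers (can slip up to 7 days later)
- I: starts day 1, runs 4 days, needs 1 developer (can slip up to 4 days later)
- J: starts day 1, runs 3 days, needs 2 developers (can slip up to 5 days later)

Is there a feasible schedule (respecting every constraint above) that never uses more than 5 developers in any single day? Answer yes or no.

yes

Schedule F@1, G@1, H@3, I@4, J@4: d1:3  d2:1  d3:3  d4:3  d5:3  d6:3  d7:1  d8:0 — peak 3 ≤ 5.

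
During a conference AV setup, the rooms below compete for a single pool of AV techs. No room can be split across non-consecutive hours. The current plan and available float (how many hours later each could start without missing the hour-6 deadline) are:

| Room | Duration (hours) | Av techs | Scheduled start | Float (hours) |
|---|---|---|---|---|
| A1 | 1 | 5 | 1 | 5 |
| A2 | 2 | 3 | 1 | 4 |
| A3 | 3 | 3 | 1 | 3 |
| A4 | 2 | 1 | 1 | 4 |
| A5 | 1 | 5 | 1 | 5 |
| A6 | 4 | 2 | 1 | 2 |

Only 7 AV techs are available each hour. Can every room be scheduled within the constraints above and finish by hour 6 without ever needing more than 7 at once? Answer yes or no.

Schedule A1@1, A2@5, A3@3, A4@3, A5@2, A6@1: h1:7  h2:7  h3:6  h4:6  h5:6  h6:3 — peak 7 ≤ 7.

yes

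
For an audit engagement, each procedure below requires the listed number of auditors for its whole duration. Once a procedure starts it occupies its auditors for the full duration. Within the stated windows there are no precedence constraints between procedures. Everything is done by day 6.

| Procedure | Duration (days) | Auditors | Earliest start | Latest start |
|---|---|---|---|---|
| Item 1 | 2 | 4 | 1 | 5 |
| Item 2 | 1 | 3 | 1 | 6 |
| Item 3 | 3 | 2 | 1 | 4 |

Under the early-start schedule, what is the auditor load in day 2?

6

At early start, day 2 has: Item 1, Item 3.
Demand: 4 + 2 = 6.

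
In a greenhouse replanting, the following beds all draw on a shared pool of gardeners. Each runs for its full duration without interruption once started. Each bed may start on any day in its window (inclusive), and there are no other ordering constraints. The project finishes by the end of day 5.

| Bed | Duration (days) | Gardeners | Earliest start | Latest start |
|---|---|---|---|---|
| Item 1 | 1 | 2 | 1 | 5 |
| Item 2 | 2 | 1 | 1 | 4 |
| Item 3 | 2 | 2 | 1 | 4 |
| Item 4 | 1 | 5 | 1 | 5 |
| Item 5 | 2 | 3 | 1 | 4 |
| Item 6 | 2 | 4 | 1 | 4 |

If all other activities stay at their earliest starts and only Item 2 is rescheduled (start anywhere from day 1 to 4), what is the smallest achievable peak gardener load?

Item 2@1: d1:17  d2:10  d3:0  d4:0  d5:0 → peak 17
Item 2@2: d1:16  d2:10  d3:1  d4:0  d5:0 → peak 16
Item 2@3: d1:16  d2:9  d3:1  d4:1  d5:0 → peak 16
Item 2@4: d1:16  d2:9  d3:0  d4:1  d5:1 → peak 16
Best is Item 2@2, peak 16.

16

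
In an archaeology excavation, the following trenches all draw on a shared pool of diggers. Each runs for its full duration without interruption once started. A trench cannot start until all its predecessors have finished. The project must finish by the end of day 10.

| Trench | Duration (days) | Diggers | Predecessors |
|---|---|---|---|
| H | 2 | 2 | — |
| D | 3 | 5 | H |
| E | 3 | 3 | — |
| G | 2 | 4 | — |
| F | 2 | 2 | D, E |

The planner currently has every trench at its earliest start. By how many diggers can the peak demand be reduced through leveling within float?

4

Early-start peak: d1:9  d2:9  d3:8  d4:5  d5:5  d6:2  d7:2  d8:0  d9:0  d10:0 ⇒ 9.
Leveled (H@1, D@4, E@1, G@7, F@9): d1:5  d2:5  d3:3  d4:5  d5:5  d6:5  d7:4  d8:4  d9:2  d10:2 ⇒ 5.
Reduction 9 − 5 = 4.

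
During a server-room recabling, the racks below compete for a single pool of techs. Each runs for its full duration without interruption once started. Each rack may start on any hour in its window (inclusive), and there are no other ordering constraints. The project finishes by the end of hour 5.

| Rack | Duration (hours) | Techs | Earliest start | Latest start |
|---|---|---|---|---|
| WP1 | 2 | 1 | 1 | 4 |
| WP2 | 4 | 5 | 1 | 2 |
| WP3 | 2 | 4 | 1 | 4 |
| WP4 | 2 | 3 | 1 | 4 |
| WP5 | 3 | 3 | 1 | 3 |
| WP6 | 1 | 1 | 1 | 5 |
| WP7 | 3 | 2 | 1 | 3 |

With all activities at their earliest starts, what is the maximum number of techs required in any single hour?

19

Early-start schedule: WP1@1, WP2@1, WP3@1, WP4@1, WP5@1, WP6@1, WP7@1.
Load per hour: hour 1: 19, hour 2: 18, hour 3: 10, hour 4: 5, hour 5: 0.
Peak is 19.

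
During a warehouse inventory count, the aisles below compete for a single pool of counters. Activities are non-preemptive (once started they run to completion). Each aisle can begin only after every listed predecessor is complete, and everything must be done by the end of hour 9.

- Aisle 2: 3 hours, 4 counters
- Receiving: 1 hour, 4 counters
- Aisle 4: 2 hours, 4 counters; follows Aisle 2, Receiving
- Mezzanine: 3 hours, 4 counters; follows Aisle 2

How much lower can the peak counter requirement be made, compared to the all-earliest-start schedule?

Early-start peak: h1:8  h2:4  h3:4  h4:8  h5:8  h6:4  h7:0  h8:0  h9:0 ⇒ 8.
Leveled (Aisle 2@1, Receiving@4, Aisle 4@5, Mezzanine@7): h1:4  h2:4  h3:4  h4:4  h5:4  h6:4  h7:4  h8:4  h9:4 ⇒ 4.
Reduction 8 − 4 = 4.

4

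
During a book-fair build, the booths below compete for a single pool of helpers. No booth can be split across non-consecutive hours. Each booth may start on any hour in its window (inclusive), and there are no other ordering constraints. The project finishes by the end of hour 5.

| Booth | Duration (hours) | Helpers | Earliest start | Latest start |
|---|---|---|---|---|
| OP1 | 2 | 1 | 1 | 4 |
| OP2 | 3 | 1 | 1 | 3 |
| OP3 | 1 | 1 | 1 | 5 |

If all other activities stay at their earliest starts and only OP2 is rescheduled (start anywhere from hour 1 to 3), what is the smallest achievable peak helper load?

OP2@1: h1:3  h2:2  h3:1  h4:0  h5:0 → peak 3
OP2@2: h1:2  h2:2  h3:1  h4:1  h5:0 → peak 2
OP2@3: h1:2  h2:1  h3:1  h4:1  h5:1 → peak 2
Best is OP2@2, peak 2.

2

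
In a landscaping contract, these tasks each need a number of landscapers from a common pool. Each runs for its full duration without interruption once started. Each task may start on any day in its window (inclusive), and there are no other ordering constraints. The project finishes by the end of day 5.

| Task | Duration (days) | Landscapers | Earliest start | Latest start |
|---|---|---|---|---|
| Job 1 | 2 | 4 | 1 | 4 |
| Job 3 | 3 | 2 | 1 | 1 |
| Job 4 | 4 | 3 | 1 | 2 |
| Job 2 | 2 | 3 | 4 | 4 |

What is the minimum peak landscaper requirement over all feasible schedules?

9

Schedule Job 1@1, Job 3@1, Job 4@1, Job 2@4: d1:9  d2:9  d3:5  d4:6  d5:3 — peak 9.
No arrangement of the 8 feasible schedules does better.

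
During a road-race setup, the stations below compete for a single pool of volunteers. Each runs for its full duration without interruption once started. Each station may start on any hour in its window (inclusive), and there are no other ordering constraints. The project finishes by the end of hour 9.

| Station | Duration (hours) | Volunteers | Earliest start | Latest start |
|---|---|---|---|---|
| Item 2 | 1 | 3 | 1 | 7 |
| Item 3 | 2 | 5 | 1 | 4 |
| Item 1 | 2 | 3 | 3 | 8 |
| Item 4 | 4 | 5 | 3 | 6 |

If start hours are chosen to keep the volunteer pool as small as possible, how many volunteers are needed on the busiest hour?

5

Early-start (Item 2@1, Item 3@1, Item 1@3, Item 4@3) gives peak 8: h1:8  h2:5  h3:8  h4:8  h5:5  h6:5  h7:0  h8:0  h9:0.
Shift Item 3→2, Item 1→4, Item 4→6.
Schedule Item 2@1, Item 3@2, Item 1@4, Item 4@6: h1:3  h2:5  h3:5  h4:3  h5:3  h6:5  h7:5  h8:5  h9:5 — peak 5.
Total volunteer-hours = 39 over 9 hours ⇒ peak ≥ ⌈39/9⌉ = 5, so 5 is optimal.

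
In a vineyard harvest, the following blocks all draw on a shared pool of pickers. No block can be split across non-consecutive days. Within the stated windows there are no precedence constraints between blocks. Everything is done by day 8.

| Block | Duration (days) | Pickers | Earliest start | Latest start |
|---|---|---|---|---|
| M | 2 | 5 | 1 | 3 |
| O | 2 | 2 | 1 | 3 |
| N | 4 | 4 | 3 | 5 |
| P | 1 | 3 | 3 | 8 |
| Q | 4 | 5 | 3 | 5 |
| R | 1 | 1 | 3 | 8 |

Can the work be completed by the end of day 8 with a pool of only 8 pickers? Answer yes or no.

The minimum achievable peak is 9; 8 < 9, so no feasible schedule stays within the cap.

no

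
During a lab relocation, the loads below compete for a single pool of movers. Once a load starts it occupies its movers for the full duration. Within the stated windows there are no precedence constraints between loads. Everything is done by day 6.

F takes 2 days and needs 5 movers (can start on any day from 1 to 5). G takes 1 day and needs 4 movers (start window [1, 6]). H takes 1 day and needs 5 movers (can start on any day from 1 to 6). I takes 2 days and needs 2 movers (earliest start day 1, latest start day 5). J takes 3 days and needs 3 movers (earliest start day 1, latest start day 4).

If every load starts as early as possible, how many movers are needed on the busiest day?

Early-start schedule: F@1, G@1, H@1, I@1, J@1.
Load per day: day 1: 19, day 2: 10, day 3: 3, day 4: 0, day 5: 0, day 6: 0.
Peak is 19.

19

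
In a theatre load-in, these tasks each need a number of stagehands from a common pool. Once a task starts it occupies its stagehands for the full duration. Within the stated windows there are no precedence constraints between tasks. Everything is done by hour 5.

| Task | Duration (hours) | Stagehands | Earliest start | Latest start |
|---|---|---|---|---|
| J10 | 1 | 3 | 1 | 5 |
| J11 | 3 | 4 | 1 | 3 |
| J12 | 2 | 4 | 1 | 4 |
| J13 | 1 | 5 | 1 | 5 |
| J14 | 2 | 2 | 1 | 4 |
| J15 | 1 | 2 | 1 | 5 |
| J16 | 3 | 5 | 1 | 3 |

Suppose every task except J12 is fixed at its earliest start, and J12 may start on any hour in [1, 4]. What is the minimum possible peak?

J12@1: h1:25  h2:15  h3:9  h4:0  h5:0 → peak 25
J12@2: h1:21  h2:15  h3:13  h4:0  h5:0 → peak 21
J12@3: h1:21  h2:11  h3:13  h4:4  h5:0 → peak 21
J12@4: h1:21  h2:11  h3:9  h4:4  h5:4 → peak 21
Best is J12@2, peak 21.

21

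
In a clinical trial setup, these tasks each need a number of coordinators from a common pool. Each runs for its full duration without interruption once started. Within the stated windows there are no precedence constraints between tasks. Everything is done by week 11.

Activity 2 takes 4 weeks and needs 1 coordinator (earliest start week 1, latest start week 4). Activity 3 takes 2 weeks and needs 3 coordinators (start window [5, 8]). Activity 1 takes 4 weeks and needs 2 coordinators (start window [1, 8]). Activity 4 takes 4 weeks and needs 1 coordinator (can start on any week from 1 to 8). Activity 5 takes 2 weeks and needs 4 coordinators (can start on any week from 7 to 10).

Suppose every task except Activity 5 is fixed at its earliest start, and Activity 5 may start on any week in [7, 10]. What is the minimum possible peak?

4

Activity 5@7: w1:4  w2:4  w3:4  w4:4  w5:3  w6:3  w7:4  w8:4  w9:0  w10:0  w11:0 → peak 4
Activity 5@8: w1:4  w2:4  w3:4  w4:4  w5:3  w6:3  w7:0  w8:4  w9:4  w10:0  w11:0 → peak 4
Activity 5@9: w1:4  w2:4  w3:4  w4:4  w5:3  w6:3  w7:0  w8:0  w9:4  w10:4  w11:0 → peak 4
Activity 5@10: w1:4  w2:4  w3:4  w4:4  w5:3  w6:3  w7:0  w8:0  w9:0  w10:4  w11:4 → peak 4
Best is Activity 5@7, peak 4.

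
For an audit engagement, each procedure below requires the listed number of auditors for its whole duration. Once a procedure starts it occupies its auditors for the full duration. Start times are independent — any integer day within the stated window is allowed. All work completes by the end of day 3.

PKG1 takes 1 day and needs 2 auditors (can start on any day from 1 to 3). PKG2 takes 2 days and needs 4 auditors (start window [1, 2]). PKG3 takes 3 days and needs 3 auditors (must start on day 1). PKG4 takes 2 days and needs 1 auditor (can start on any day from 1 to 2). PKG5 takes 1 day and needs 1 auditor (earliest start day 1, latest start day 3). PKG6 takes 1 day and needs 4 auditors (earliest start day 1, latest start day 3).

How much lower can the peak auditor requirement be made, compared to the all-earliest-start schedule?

Early-start peak: d1:15  d2:8  d3:3 ⇒ 15.
Leveled (PKG1@1, PKG2@1, PKG3@1, PKG4@2, PKG5@2, PKG6@3): d1:9  d2:9  d3:8 ⇒ 9.
Reduction 15 − 9 = 6.

6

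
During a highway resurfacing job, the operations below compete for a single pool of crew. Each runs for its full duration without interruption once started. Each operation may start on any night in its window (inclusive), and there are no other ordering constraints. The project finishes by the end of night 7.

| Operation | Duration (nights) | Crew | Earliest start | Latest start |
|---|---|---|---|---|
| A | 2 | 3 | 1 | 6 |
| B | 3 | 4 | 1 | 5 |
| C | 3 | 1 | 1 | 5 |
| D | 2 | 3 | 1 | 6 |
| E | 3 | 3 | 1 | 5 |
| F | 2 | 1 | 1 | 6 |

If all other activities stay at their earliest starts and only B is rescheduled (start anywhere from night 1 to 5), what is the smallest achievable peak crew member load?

11

B@1: n1:15  n2:15  n3:8  n4:0  n5:0  n6:0  n7:0 → peak 15
B@2: n1:11  n2:15  n3:8  n4:4  n5:0  n6:0  n7:0 → peak 15
B@3: n1:11  n2:11  n3:8  n4:4  n5:4  n6:0  n7:0 → peak 11
B@4: n1:11  n2:11  n3:4  n4:4  n5:4  n6:4  n7:0 → peak 11
B@5: n1:11  n2:11  n3:4  n4:0  n5:4  n6:4  n7:4 → peak 11
Best is B@3, peak 11.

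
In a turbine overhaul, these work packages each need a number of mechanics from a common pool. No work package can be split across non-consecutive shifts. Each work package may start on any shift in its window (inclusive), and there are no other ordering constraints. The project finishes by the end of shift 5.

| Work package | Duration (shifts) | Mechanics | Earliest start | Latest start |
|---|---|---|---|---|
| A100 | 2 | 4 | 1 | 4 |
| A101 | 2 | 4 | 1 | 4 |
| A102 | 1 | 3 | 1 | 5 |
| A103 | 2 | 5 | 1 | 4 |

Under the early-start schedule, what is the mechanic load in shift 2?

At early start, shift 2 has: A100, A101, A103.
Demand: 4 + 4 + 5 = 13.

13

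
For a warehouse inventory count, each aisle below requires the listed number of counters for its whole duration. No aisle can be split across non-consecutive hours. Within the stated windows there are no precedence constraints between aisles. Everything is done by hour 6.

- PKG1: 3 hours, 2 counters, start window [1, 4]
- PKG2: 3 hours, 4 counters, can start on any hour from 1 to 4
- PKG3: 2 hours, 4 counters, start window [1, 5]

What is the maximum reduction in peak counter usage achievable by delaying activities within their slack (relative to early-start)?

Early-start peak: h1:10  h2:10  h3:6  h4:0  h5:0  h6:0 ⇒ 10.
Leveled (PKG1@1, PKG2@1, PKG3@4): h1:6  h2:6  h3:6  h4:4  h5:4  h6:0 ⇒ 6.
Reduction 10 − 6 = 4.

4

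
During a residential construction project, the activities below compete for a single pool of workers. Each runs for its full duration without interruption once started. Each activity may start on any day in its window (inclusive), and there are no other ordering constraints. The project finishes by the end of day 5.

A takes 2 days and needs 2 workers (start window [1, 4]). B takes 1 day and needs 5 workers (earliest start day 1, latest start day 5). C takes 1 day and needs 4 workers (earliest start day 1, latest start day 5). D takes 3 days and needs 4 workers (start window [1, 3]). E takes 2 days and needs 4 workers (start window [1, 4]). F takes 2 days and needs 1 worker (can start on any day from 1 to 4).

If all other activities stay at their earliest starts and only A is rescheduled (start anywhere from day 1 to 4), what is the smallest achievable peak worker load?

18

A@1: d1:20  d2:11  d3:4  d4:0  d5:0 → peak 20
A@2: d1:18  d2:11  d3:6  d4:0  d5:0 → peak 18
A@3: d1:18  d2:9  d3:6  d4:2  d5:0 → peak 18
A@4: d1:18  d2:9  d3:4  d4:2  d5:2 → peak 18
Best is A@2, peak 18.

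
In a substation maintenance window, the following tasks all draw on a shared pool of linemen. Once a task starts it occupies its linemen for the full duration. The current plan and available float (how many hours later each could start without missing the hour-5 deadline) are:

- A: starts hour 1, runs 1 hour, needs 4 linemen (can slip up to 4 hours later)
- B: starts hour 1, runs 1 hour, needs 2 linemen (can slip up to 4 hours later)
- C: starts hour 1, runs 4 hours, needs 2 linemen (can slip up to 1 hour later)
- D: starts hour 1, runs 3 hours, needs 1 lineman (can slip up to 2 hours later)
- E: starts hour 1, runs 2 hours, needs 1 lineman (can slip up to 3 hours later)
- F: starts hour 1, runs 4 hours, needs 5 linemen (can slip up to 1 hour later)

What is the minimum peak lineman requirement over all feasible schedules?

Early-start (A@1, B@1, C@1, D@1, E@1, F@1) gives peak 15: h1:15  h2:9  h3:8  h4:7  h5:0.
Shift C→2, E→4, F→2.
Schedule A@1, B@1, C@2, D@1, E@4, F@2: h1:7  h2:8  h3:8  h4:8  h5:8 — peak 8.
Total lineman-hours = 39 over 5 hours ⇒ peak ≥ ⌈39/5⌉ = 8, so 8 is optimal.

8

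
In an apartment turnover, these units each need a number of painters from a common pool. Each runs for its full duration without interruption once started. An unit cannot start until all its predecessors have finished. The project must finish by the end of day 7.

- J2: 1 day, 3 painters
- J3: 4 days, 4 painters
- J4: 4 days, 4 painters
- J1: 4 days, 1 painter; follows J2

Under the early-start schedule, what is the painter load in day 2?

9

At early start, day 2 has: J3, J4, J1.
Demand: 4 + 4 + 1 = 9.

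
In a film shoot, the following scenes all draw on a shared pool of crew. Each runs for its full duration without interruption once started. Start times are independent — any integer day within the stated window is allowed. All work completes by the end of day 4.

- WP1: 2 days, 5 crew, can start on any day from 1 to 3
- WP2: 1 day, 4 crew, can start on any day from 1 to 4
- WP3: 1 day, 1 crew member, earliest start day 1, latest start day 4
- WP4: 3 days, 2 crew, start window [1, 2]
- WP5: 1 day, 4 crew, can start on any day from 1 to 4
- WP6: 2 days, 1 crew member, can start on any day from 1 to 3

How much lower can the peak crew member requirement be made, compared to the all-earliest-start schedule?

10

Early-start peak: d1:17  d2:8  d3:2  d4:0 ⇒ 17.
Leveled (WP1@1, WP2@3, WP3@1, WP4@2, WP5@4, WP6@3): d1:6  d2:7  d3:7  d4:7 ⇒ 7.
Reduction 17 − 7 = 10.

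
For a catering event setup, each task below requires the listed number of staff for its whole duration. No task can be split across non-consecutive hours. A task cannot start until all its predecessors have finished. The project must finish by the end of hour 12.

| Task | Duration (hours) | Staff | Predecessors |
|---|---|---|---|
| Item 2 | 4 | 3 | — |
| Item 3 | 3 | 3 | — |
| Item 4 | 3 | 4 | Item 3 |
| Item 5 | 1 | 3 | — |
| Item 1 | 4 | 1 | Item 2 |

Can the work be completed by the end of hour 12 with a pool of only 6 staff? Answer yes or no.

yes

Schedule Item 2@1, Item 3@5, Item 4@9, Item 5@8, Item 1@5: h1:3  h2:3  h3:3  h4:3  h5:4  h6:4  h7:4  h8:4  h9:4  h10:4  h11:4  h12:0 — peak 4 ≤ 6.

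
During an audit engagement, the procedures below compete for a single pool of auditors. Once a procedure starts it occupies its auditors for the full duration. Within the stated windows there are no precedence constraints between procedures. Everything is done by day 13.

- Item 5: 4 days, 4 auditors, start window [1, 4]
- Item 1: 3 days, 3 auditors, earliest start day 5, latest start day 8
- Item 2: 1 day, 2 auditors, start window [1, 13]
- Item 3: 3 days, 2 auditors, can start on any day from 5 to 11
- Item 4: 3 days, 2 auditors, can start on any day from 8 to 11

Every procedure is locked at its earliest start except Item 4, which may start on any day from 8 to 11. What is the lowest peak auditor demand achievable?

6

Item 4@8: d1:6  d2:4  d3:4  d4:4  d5:5  d6:5  d7:5  d8:2  d9:2  d10:2  d11:0  d12:0  d13:0 → peak 6
Item 4@9: d1:6  d2:4  d3:4  d4:4  d5:5  d6:5  d7:5  d8:0  d9:2  d10:2  d11:2  d12:0  d13:0 → peak 6
Item 4@10: d1:6  d2:4  d3:4  d4:4  d5:5  d6:5  d7:5  d8:0  d9:0  d10:2  d11:2  d12:2  d13:0 → peak 6
Item 4@11: d1:6  d2:4  d3:4  d4:4  d5:5  d6:5  d7:5  d8:0  d9:0  d10:0  d11:2  d12:2  d13:2 → peak 6
Best is Item 4@8, peak 6.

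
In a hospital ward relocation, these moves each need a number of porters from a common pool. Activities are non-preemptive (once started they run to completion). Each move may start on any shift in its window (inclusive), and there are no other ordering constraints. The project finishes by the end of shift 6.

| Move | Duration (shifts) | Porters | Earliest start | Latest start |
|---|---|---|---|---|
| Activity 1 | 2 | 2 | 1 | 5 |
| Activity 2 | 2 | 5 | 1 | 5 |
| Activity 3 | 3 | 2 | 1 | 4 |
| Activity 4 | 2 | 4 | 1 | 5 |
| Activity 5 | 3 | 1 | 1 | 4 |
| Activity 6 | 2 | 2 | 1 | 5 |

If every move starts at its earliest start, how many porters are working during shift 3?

3

At early start, shift 3 has: Activity 3, Activity 5.
Demand: 2 + 1 = 3.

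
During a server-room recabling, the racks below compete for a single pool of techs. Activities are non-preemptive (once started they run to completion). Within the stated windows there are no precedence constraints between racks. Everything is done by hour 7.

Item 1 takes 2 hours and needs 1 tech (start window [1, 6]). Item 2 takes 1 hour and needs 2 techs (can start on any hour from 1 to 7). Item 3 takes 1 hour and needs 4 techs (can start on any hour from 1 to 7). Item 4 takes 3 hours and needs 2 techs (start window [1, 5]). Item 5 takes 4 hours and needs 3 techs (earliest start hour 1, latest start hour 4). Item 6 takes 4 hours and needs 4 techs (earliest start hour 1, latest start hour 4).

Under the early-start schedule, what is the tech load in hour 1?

16

At early start, hour 1 has: Item 1, Item 2, Item 3, Item 4, Item 5, Item 6.
Demand: 1 + 2 + 4 + 2 + 3 + 4 = 16.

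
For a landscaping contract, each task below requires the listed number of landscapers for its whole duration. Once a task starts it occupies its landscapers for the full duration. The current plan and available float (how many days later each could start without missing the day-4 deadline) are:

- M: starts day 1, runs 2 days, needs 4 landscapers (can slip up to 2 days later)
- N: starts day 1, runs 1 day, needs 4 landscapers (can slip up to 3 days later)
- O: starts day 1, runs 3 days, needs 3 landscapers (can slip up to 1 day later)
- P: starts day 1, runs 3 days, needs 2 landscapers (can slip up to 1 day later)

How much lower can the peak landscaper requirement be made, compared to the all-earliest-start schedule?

4

Early-start peak: d1:13  d2:9  d3:5  d4:0 ⇒ 13.
Leveled (M@1, N@1, O@2, P@2): d1:8  d2:9  d3:5  d4:5 ⇒ 9.
Reduction 13 − 9 = 4.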